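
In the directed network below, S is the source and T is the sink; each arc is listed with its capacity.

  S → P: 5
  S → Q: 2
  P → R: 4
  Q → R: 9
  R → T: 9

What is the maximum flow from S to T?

6

Augment S→P→R→T: bottleneck 4, flow now 4.
Augment S→Q→R→T: bottleneck 2, flow now 6.
No augmenting path remains; maximum flow = 6.
In the residual graph, reachable from S: {S, P}.
Min-cut edges: S→Q (2), P→R (4); capacity 2 + 4 = 6.
This cut is saturated, so no flow can exceed 6.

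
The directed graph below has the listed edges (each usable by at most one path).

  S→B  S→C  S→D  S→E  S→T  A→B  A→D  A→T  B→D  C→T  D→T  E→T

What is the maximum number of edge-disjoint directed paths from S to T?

Assign every edge capacity 1; by Menger, the answer equals the max flow.
Path S→T (+1); total 1.
Path S→C→T (+1); total 2.
Path S→D→T (+1); total 3.
Path S→E→T (+1); total 4.
No residual S→T path; max flow = 4.
Certifying cut of size 4: {D→T, S→C, S→E, S→T}.

4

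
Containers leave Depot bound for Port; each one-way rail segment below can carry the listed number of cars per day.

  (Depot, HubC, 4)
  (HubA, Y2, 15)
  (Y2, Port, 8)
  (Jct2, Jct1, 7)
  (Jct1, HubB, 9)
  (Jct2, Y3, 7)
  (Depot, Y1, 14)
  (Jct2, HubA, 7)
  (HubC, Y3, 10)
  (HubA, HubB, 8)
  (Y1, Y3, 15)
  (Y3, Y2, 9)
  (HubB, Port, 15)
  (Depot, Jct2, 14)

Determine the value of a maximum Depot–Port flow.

22

Augment Depot→HubC→Y3→Y2→Port: bottleneck 4, flow now 4.
Augment Depot→Y1→Y3→Y2→Port: bottleneck 4, flow now 8.
Augment Depot→Jct2→Jct1→HubB→Port: bottleneck 7, flow now 15.
Augment Depot→Jct2→HubA→HubB→Port: bottleneck 7, flow now 22.
No augmenting path remains; maximum flow = 22.
In the residual graph, reachable from Depot: {Depot, HubC, Y1, Y3, Y2}.
Min-cut edges: Depot→Jct2 (14), Y2→Port (8); capacity 14 + 8 = 22.
This cut is saturated, so no flow can exceed 22.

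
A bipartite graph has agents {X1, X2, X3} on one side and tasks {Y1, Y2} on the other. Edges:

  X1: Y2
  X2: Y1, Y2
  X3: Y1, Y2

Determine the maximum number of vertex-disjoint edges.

2

Unit-capacity flow: source→left, listed edges, right→sink; max matching = max flow.
Augmenting path X1→Y2 (+1); matched 1.
Augmenting path X2→Y1 (+1); matched 2.
No augmenting path remains; maximum matching = 2.
König certificate: {Y1, Y2} is a vertex cover of size 2 (every listed pair touches it), so no matching can be larger.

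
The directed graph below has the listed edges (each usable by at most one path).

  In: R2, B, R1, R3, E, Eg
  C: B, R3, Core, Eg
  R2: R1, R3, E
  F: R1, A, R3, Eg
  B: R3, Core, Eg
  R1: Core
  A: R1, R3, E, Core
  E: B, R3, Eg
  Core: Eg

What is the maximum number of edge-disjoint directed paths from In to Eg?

Assign every edge capacity 1; by Menger, the answer equals the max flow.
Path In→Eg (+1); total 1.
Path In→B→Eg (+1); total 2.
Path In→E→Eg (+1); total 3.
Path In→R1→Core→Eg (+1); total 4.
No residual In→Eg path; max flow = 4.
Certifying cut of size 4: {B→Eg, Core→Eg, E→Eg, In→Eg}.

4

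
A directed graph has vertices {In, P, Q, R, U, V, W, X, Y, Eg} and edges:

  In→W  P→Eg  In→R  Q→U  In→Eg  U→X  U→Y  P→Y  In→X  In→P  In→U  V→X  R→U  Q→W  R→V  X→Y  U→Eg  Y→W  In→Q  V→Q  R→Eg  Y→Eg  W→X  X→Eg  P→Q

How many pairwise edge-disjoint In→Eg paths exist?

6

Assign every edge capacity 1; by Menger, the answer equals the max flow.
Path In→Eg (+1); total 1.
Path In→P→Eg (+1); total 2.
Path In→R→Eg (+1); total 3.
Path In→U→Eg (+1); total 4.
Path In→X→Eg (+1); total 5.
Path In→Q→U→Y→Eg (+1); total 6.
No residual In→Eg path; max flow = 6.
Certifying cut of size 6: {In→Eg, In→P, In→R, U→Eg, X→Eg, Y→Eg}.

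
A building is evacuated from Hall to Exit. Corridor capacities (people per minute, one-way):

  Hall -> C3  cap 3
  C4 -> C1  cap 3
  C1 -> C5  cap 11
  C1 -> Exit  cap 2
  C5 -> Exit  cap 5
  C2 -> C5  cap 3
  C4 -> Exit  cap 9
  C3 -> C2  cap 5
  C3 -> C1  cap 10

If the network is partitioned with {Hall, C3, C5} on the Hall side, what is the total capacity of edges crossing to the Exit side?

20

Edges leaving {Hall, C3, C5}: C3→C2 (5), C3→C1 (10), C5→Exit (5).
Cut capacity = 5 + 10 + 5 = 20.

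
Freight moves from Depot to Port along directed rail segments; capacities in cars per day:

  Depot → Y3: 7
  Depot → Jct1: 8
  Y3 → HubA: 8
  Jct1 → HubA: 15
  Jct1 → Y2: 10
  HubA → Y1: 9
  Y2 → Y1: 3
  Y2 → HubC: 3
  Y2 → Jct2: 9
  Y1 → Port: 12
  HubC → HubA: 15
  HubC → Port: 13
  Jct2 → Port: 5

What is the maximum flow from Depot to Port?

Augment Depot→Y3→HubA→Y1→Port: bottleneck 7, flow now 7.
Augment Depot→Jct1→HubA→Y1→Port: bottleneck 2, flow now 9.
Augment Depot→Jct1→Y2→Y1→Port: bottleneck 3, flow now 12.
Augment Depot→Jct1→Y2→HubC→Port: bottleneck 3, flow now 15.
No augmenting path remains; maximum flow = 15.
In the residual graph, reachable from Depot: {Depot}.
Min-cut edges: Depot→Y3 (7), Depot→Jct1 (8); capacity 7 + 8 = 15.
This cut is saturated, so no flow can exceed 15.

15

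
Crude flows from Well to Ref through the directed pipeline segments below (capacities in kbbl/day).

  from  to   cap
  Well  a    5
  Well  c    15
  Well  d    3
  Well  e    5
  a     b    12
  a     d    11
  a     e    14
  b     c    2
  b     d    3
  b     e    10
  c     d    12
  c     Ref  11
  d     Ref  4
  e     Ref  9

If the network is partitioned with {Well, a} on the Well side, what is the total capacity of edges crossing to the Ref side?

60

Edges leaving {Well, a}: Well→c (15), Well→d (3), Well→e (5), a→b (12), a→d (11), a→e (14).
Cut capacity = 15 + 3 + 5 + 12 + 11 + 14 = 60.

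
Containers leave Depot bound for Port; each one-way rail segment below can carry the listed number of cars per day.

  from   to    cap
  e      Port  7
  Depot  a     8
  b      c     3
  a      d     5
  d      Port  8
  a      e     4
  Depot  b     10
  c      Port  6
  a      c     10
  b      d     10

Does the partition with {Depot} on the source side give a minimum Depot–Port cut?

Given cut capacity: 8 + 10 = 18.
Augment Depot→a→c→Port: bottleneck 6, flow now 6.
Augment Depot→a→d→Port: bottleneck 2, flow now 8.
Augment Depot→b→d→Port: bottleneck 6, flow now 14.
Augment Depot→b→c→a→e→Port: bottleneck 3, flow now 17. (uses reverse residual edge)
Augment Depot→b→d→a→e→Port: bottleneck 1, flow now 18. (uses reverse residual edge)
No augmenting path remains; maximum flow = 18.
Cut capacity 18 equals the max flow, so it is a minimum cut.

Yes — it is a minimum cut (capacity 18).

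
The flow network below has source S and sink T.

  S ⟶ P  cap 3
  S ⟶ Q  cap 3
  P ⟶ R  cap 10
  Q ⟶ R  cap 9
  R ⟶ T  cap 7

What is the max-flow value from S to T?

6

Augment S→P→R→T: bottleneck 3, flow now 3.
Augment S→Q→R→T: bottleneck 3, flow now 6.
No augmenting path remains; maximum flow = 6.
In the residual graph, reachable from S: {S}.
Min-cut edges: S→P (3), S→Q (3); capacity 3 + 3 = 6.
This cut is saturated, so no flow can exceed 6.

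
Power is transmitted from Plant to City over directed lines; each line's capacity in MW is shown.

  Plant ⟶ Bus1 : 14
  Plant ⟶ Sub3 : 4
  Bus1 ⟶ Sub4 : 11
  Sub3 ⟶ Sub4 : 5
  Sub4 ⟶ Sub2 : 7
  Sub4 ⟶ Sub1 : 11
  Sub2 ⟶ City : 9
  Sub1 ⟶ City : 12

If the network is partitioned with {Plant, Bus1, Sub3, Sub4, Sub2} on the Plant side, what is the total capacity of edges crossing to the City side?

Edges leaving {Plant, Bus1, Sub3, Sub4, Sub2}: Sub4→Sub1 (11), Sub2→City (9).
Cut capacity = 11 + 9 = 20.

20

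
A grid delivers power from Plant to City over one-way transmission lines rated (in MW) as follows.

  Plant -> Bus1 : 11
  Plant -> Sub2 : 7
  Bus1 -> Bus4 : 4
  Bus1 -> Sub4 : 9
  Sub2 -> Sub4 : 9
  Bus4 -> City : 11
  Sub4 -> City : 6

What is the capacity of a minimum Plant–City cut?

Augment Plant→Bus1→Bus4→City: bottleneck 4, flow now 4.
Augment Plant→Bus1→Sub4→City: bottleneck 6, flow now 10.
No augmenting path remains; maximum flow = 10.
By max-flow min-cut, the minimum cut capacity equals the max flow.
In the residual graph, reachable from Plant: {Plant, Bus1, Sub2, Sub4}.
Min-cut edges: Bus1→Bus4 (4), Sub4→City (6); capacity 4 + 6 = 10.

10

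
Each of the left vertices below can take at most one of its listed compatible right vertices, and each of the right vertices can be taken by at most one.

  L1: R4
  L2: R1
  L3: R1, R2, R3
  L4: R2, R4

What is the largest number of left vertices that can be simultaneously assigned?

Unit-capacity flow: source→left, listed edges, right→sink; max matching = max flow.
Augmenting path L1→R4 (+1); matched 1.
Augmenting path L2→R1 (+1); matched 2.
Augmenting path L3→R2 (+1); matched 3.
Augmenting path L4→R2→L3→R3 (+1); matched 4.
No augmenting path remains; maximum matching = 4.
König certificate: {L1, L2, L3, L4} is a vertex cover of size 4 (every listed pair touches it), so no matching can be larger.

4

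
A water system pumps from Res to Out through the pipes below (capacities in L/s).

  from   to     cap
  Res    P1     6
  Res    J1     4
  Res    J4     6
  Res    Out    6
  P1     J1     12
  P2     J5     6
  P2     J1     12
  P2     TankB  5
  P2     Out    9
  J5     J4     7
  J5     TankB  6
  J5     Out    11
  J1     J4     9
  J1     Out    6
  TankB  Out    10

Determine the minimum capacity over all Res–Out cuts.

12

Augment Res→Out: bottleneck 6, flow now 6.
Augment Res→J1→Out: bottleneck 4, flow now 10.
Augment Res→P1→J1→Out: bottleneck 2, flow now 12.
No augmenting path remains; maximum flow = 12.
By max-flow min-cut, the minimum cut capacity equals the max flow.
In the residual graph, reachable from Res: {Res, P1, J1, J4}.
Min-cut edges: Res→Out (6), J1→Out (6); capacity 6 + 6 = 12.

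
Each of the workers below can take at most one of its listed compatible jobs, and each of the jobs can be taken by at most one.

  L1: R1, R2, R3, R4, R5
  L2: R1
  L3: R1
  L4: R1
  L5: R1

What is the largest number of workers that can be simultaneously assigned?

Unit-capacity flow: source→left, listed edges, right→sink; max matching = max flow.
Augmenting path L1→R1 (+1); matched 1.
Augmenting path L2→R1→L1→R2 (+1); matched 2.
No augmenting path remains; maximum matching = 2.
König certificate: {L1, R1} is a vertex cover of size 2 (every listed pair touches it), so no matching can be larger.

2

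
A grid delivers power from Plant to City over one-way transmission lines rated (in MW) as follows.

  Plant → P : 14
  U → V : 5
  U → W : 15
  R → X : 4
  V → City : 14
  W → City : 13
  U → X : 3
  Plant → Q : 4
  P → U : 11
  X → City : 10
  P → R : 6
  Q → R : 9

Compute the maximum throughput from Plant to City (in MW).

Augment Plant→P→R→X→City: bottleneck 4, flow now 4.
Augment Plant→P→U→V→City: bottleneck 5, flow now 9.
Augment Plant→P→U→W→City: bottleneck 5, flow now 14.
Augment Plant→Q→R→P→U→W→City: bottleneck 1, flow now 15. (uses reverse residual edge)
No augmenting path remains; maximum flow = 15.
In the residual graph, reachable from Plant: {Plant, P, Q, R}.
Min-cut edges: P→U (11), R→X (4); capacity 11 + 4 = 15.
This cut is saturated, so no flow can exceed 15.

15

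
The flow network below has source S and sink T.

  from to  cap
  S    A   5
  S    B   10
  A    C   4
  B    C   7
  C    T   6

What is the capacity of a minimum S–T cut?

6

Augment S→A→C→T: bottleneck 4, flow now 4.
Augment S→B→C→T: bottleneck 2, flow now 6.
No augmenting path remains; maximum flow = 6.
By max-flow min-cut, the minimum cut capacity equals the max flow.
In the residual graph, reachable from S: {S, A, B, C}.
Min-cut edges: C→T (6); capacity 6 = 6.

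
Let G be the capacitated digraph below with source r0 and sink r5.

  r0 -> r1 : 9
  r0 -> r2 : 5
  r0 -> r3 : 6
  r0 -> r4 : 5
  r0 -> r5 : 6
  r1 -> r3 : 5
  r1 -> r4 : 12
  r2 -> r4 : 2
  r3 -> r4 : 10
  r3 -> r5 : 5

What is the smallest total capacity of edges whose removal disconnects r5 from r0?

Augment r0→r5: bottleneck 6, flow now 6.
Augment r0→r3→r5: bottleneck 5, flow now 11.
No augmenting path remains; maximum flow = 11.
By max-flow min-cut, the minimum cut capacity equals the max flow.
In the residual graph, reachable from r0: {r0, r1, r2, r3, r4}.
Min-cut edges: r0→r5 (6), r3→r5 (5); capacity 6 + 5 = 11.

11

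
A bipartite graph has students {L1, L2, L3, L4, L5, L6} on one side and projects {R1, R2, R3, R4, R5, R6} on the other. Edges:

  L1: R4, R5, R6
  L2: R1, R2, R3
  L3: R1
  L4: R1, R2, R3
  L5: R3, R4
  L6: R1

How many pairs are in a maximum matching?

Unit-capacity flow: source→left, listed edges, right→sink; max matching = max flow.
Augmenting path L1→R4 (+1); matched 1.
Augmenting path L2→R1 (+1); matched 2.
Augmenting path L4→R2 (+1); matched 3.
Augmenting path L5→R3 (+1); matched 4.
Augmenting path L3→R1→L2→R3→L5→R4→L1→R5 (+1); matched 5.
No augmenting path remains; maximum matching = 5.
König certificate: {L1, L2, L4, L5, R1} is a vertex cover of size 5 (every listed pair touches it), so no matching can be larger.

5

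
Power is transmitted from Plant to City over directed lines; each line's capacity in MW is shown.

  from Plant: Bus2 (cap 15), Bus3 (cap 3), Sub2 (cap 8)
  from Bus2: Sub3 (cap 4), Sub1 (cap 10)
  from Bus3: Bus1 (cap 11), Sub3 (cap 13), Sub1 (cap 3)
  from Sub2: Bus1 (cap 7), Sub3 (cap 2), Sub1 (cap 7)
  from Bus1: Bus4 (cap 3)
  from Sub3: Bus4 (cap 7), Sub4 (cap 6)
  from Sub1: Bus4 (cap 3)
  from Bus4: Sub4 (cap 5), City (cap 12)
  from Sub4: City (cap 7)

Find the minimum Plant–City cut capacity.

15

Augment Plant→Bus2→Sub3→Bus4→City: bottleneck 4, flow now 4.
Augment Plant→Bus2→Sub1→Bus4→City: bottleneck 3, flow now 7.
Augment Plant→Bus3→Bus1→Bus4→City: bottleneck 3, flow now 10.
Augment Plant→Sub2→Sub3→Bus4→City: bottleneck 2, flow now 12.
Augment Plant→Sub2→Bus1→Bus3→Sub3→Sub4→City: bottleneck 3, flow now 15. (uses reverse residual edge)
No augmenting path remains; maximum flow = 15.
By max-flow min-cut, the minimum cut capacity equals the max flow.
In the residual graph, reachable from Plant: {Plant, Bus2, Sub2, Bus1, Sub1}.
Min-cut edges: Plant→Bus3 (3), Bus2→Sub3 (4), Sub2→Sub3 (2), Bus1→Bus4 (3), Sub1→Bus4 (3); capacity 3 + 4 + 2 + 3 + 3 = 15.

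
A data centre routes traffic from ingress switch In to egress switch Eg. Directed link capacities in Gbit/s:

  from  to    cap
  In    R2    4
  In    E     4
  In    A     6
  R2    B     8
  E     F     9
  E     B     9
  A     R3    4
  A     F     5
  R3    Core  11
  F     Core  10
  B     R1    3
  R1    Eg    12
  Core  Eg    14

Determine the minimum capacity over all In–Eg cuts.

Augment In→R2→B→R1→Eg: bottleneck 3, flow now 3.
Augment In→E→F→Core→Eg: bottleneck 4, flow now 7.
Augment In→A→R3→Core→Eg: bottleneck 4, flow now 11.
Augment In→A→F→Core→Eg: bottleneck 2, flow now 13.
No augmenting path remains; maximum flow = 13.
By max-flow min-cut, the minimum cut capacity equals the max flow.
In the residual graph, reachable from In: {In, R2, B}.
Min-cut edges: In→E (4), In→A (6), B→R1 (3); capacity 4 + 6 + 3 = 13.

13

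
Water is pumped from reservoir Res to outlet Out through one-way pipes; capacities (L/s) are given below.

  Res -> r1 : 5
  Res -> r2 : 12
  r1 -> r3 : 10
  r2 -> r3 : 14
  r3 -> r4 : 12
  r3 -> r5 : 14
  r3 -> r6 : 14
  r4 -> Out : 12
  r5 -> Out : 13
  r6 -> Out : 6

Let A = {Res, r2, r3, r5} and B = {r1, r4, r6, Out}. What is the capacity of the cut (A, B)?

Edges leaving {Res, r2, r3, r5}: Res→r1 (5), r3→r4 (12), r3→r6 (14), r5→Out (13).
Cut capacity = 5 + 12 + 14 + 13 = 44.

44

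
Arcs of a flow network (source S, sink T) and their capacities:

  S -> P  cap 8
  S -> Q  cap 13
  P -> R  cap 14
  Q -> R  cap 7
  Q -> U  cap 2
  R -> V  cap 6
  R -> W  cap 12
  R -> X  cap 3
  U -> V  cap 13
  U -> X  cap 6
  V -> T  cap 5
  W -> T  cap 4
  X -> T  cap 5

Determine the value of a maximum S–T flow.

Augment S→P→R→V→T: bottleneck 5, flow now 5.
Augment S→P→R→W→T: bottleneck 3, flow now 8.
Augment S→Q→R→W→T: bottleneck 1, flow now 9.
Augment S→Q→R→X→T: bottleneck 3, flow now 12.
Augment S→Q→U→X→T: bottleneck 2, flow now 14.
No augmenting path remains; maximum flow = 14.
In the residual graph, reachable from S: {S, P, Q, R, V, W}.
Min-cut edges: Q→U (2), R→X (3), V→T (5), W→T (4); capacity 2 + 3 + 5 + 4 = 14.
This cut is saturated, so no flow can exceed 14.

14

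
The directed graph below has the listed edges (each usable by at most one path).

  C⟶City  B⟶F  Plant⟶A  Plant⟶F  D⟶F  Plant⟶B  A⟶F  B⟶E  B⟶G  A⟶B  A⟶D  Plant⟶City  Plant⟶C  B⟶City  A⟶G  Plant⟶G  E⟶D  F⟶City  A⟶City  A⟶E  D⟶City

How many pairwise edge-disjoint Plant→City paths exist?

5

Assign every edge capacity 1; by Menger, the answer equals the max flow.
Path Plant→City (+1); total 1.
Path Plant→A→City (+1); total 2.
Path Plant→B→City (+1); total 3.
Path Plant→C→City (+1); total 4.
Path Plant→F→City (+1); total 5.
No residual Plant→City path; max flow = 5.
Certifying cut of size 5: {Plant→A, Plant→B, Plant→C, Plant→City, Plant→F}.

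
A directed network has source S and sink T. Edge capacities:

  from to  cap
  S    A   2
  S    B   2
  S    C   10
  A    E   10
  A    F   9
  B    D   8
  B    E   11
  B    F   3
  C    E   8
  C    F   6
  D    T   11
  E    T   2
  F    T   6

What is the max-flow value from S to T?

10

Augment S→A→E→T: bottleneck 2, flow now 2.
Augment S→B→D→T: bottleneck 2, flow now 4.
Augment S→C→F→T: bottleneck 6, flow now 10.
No augmenting path remains; maximum flow = 10.
In the residual graph, reachable from S: {S, A, C, E, F}.
Min-cut edges: S→B (2), E→T (2), F→T (6); capacity 2 + 2 + 6 = 10.
This cut is saturated, so no flow can exceed 10.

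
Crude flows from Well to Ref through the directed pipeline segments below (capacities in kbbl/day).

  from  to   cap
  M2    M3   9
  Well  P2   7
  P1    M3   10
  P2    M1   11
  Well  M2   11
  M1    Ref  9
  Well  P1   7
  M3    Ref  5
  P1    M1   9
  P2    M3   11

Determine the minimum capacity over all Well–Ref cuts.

14

Augment Well→M2→M3→Ref: bottleneck 5, flow now 5.
Augment Well→P1→M1→Ref: bottleneck 7, flow now 12.
Augment Well→P2→M1→Ref: bottleneck 2, flow now 14.
No augmenting path remains; maximum flow = 14.
By max-flow min-cut, the minimum cut capacity equals the max flow.
In the residual graph, reachable from Well: {Well, M2, P1, P2, M3, M1}.
Min-cut edges: M3→Ref (5), M1→Ref (9); capacity 5 + 9 = 14.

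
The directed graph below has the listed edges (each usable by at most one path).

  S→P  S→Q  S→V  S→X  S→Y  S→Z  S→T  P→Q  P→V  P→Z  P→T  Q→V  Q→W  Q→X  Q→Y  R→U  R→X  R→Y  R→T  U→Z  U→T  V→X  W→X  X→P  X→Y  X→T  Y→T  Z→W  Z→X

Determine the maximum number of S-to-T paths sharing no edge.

Assign every edge capacity 1; by Menger, the answer equals the max flow.
Path S→T (+1); total 1.
Path S→P→T (+1); total 2.
Path S→X→T (+1); total 3.
Path S→Y→T (+1); total 4.
No residual S→T path; max flow = 4.
Certifying cut of size 4: {P→T, S→T, X→T, Y→T}.

4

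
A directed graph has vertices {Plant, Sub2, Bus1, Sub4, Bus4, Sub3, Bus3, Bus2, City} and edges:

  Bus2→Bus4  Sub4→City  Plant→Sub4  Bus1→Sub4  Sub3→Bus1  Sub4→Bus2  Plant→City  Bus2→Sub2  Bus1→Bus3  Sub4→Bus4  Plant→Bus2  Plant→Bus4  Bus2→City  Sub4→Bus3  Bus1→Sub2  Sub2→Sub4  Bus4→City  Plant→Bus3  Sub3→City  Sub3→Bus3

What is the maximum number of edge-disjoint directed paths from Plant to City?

4

Assign every edge capacity 1; by Menger, the answer equals the max flow.
Path Plant→City (+1); total 1.
Path Plant→Sub4→City (+1); total 2.
Path Plant→Bus4→City (+1); total 3.
Path Plant→Bus2→City (+1); total 4.
No residual Plant→City path; max flow = 4.
Certifying cut of size 4: {Plant→Bus2, Plant→Bus4, Plant→City, Plant→Sub4}.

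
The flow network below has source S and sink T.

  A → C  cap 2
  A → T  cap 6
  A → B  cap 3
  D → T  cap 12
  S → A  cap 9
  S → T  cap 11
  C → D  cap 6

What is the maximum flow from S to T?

19

Augment S→T: bottleneck 11, flow now 11.
Augment S→A→T: bottleneck 6, flow now 17.
Augment S→A→C→D→T: bottleneck 2, flow now 19.
No augmenting path remains; maximum flow = 19.
In the residual graph, reachable from S: {S, A, B}.
Min-cut edges: S→T (11), A→C (2), A→T (6); capacity 11 + 2 + 6 = 19.
This cut is saturated, so no flow can exceed 19.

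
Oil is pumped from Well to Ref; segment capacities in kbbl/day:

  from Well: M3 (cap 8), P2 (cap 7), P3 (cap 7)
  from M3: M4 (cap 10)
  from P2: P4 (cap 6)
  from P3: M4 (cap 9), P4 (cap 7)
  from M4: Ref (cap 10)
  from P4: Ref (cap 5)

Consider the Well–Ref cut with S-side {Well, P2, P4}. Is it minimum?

No — its capacity is 20, but the minimum cut has capacity 15.

Given cut capacity: 8 + 7 + 5 = 20.
Augment Well→M3→M4→Ref: bottleneck 8, flow now 8.
Augment Well→P2→P4→Ref: bottleneck 5, flow now 13.
Augment Well→P3→M4→Ref: bottleneck 2, flow now 15.
No augmenting path remains; maximum flow = 15.
In the residual graph, reachable from Well: {Well, M3, P2, P3, M4, P4}.
Min-cut edges: M4→Ref (10), P4→Ref (5); capacity 10 + 5 = 15.
Cut capacity 20 exceeds the max flow 15, so it is not minimum.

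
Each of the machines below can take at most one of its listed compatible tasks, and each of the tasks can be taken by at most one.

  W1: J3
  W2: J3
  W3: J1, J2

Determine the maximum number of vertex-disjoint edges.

Unit-capacity flow: source→left, listed edges, right→sink; max matching = max flow.
Augmenting path W1→J3 (+1); matched 1.
Augmenting path W3→J1 (+1); matched 2.
No augmenting path remains; maximum matching = 2.
König certificate: {W3, J3} is a vertex cover of size 2 (every listed pair touches it), so no matching can be larger.

2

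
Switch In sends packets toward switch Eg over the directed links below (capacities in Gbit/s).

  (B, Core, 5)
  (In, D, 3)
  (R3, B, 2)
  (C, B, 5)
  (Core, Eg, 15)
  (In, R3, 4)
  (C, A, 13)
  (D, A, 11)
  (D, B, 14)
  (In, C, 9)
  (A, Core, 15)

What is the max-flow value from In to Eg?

Augment In→D→B→Core→Eg: bottleneck 3, flow now 3.
Augment In→C→B→Core→Eg: bottleneck 2, flow now 5.
Augment In→C→A→Core→Eg: bottleneck 7, flow now 12.
Augment In→R3→B→D→A→Core→Eg: bottleneck 2, flow now 14. (uses reverse residual edge)
No augmenting path remains; maximum flow = 14.
In the residual graph, reachable from In: {In, R3}.
Min-cut edges: In→D (3), In→C (9), R3→B (2); capacity 3 + 9 + 2 = 14.
This cut is saturated, so no flow can exceed 14.

14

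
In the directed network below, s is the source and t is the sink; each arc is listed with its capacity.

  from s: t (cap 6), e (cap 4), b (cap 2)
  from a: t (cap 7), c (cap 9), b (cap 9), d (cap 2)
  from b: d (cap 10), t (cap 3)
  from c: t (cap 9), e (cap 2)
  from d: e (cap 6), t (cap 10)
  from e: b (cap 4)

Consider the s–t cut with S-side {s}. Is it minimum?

Given cut capacity: 2 + 4 + 6 = 12.
Augment s→t: bottleneck 6, flow now 6.
Augment s→b→t: bottleneck 2, flow now 8.
Augment s→e→b→t: bottleneck 1, flow now 9.
Augment s→e→b→d→t: bottleneck 3, flow now 12.
No augmenting path remains; maximum flow = 12.
Cut capacity 12 equals the max flow, so it is a minimum cut.

Yes — it is a minimum cut (capacity 12).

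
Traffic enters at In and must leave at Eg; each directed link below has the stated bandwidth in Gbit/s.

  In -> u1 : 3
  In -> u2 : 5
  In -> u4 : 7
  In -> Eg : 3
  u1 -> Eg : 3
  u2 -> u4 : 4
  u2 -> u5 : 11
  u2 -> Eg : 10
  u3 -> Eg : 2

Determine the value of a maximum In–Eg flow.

Augment In→Eg: bottleneck 3, flow now 3.
Augment In→u1→Eg: bottleneck 3, flow now 6.
Augment In→u2→Eg: bottleneck 5, flow now 11.
No augmenting path remains; maximum flow = 11.
In the residual graph, reachable from In: {In, u4}.
Min-cut edges: In→u1 (3), In→u2 (5), In→Eg (3); capacity 3 + 5 + 3 = 11.
This cut is saturated, so no flow can exceed 11.

11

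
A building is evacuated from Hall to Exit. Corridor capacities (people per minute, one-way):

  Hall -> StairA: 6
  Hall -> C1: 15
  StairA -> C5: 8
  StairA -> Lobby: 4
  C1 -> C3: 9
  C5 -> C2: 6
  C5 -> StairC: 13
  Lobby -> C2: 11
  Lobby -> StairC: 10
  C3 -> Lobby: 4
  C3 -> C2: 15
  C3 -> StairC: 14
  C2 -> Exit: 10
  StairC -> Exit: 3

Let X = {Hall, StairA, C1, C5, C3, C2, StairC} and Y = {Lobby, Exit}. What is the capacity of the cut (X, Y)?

21

Edges leaving {Hall, StairA, C1, C5, C3, C2, StairC}: StairA→Lobby (4), C3→Lobby (4), C2→Exit (10), StairC→Exit (3).
Cut capacity = 4 + 4 + 10 + 3 = 21.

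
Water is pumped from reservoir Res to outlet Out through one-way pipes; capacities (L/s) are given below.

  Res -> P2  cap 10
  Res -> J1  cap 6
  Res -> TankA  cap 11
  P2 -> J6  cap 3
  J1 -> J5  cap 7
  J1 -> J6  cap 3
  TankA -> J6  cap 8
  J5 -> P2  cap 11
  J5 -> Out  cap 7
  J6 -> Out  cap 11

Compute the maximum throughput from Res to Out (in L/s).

17

Augment Res→P2→J6→Out: bottleneck 3, flow now 3.
Augment Res→J1→J5→Out: bottleneck 6, flow now 9.
Augment Res→TankA→J6→Out: bottleneck 8, flow now 17.
No augmenting path remains; maximum flow = 17.
In the residual graph, reachable from Res: {Res, P2, TankA}.
Min-cut edges: Res→J1 (6), P2→J6 (3), TankA→J6 (8); capacity 6 + 3 + 8 = 17.
This cut is saturated, so no flow can exceed 17.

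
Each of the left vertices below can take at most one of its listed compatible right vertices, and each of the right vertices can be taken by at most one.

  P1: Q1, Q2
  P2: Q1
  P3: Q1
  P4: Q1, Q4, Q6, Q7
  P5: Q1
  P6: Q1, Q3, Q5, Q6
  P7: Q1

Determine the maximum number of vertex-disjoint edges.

Unit-capacity flow: source→left, listed edges, right→sink; max matching = max flow.
Augmenting path P1→Q1 (+1); matched 1.
Augmenting path P4→Q4 (+1); matched 2.
Augmenting path P6→Q3 (+1); matched 3.
Augmenting path P2→Q1→P1→Q2 (+1); matched 4.
No augmenting path remains; maximum matching = 4.
König certificate: {P1, P4, P6, Q1} is a vertex cover of size 4 (every listed pair touches it), so no matching can be larger.

4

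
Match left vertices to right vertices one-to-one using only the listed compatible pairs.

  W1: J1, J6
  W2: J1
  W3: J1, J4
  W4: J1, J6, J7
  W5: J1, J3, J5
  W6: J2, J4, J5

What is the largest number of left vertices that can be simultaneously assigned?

6

Unit-capacity flow: source→left, listed edges, right→sink; max matching = max flow.
Augmenting path W1→J1 (+1); matched 1.
Augmenting path W3→J4 (+1); matched 2.
Augmenting path W4→J6 (+1); matched 3.
Augmenting path W5→J3 (+1); matched 4.
Augmenting path W6→J2 (+1); matched 5.
Augmenting path W2→J1→W1→J6→W4→J7 (+1); matched 6.
No augmenting path remains; maximum matching = 6.
König certificate: {W1, W2, W3, W4, W5, W6} is a vertex cover of size 6 (every listed pair touches it), so no matching can be larger.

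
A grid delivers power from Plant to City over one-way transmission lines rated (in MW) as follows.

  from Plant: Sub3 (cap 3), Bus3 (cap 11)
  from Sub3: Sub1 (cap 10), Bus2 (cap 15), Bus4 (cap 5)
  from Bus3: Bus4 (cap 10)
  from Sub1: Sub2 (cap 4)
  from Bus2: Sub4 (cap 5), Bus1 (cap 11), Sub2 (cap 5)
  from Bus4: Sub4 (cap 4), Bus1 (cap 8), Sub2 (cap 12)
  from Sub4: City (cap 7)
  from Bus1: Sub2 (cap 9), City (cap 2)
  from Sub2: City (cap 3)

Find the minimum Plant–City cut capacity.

12

Augment Plant→Sub3→Sub1→Sub2→City: bottleneck 3, flow now 3.
Augment Plant→Bus3→Bus4→Sub4→City: bottleneck 4, flow now 7.
Augment Plant→Bus3→Bus4→Bus1→City: bottleneck 2, flow now 9.
Augment Plant→Bus3→Bus4→Sub2→Sub1→Sub3→Bus2→Sub4→City: bottleneck 3, flow now 12. (uses reverse residual edge)
No augmenting path remains; maximum flow = 12.
By max-flow min-cut, the minimum cut capacity equals the max flow.
In the residual graph, reachable from Plant: {Plant, Bus3, Bus4, Bus1, Sub2}.
Min-cut edges: Plant→Sub3 (3), Bus4→Sub4 (4), Bus1→City (2), Sub2→City (3); capacity 3 + 4 + 2 + 3 = 12.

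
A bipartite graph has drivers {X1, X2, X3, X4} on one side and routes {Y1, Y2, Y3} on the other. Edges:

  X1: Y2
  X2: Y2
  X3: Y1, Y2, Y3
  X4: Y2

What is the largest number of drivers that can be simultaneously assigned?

Unit-capacity flow: source→left, listed edges, right→sink; max matching = max flow.
Augmenting path X1→Y2 (+1); matched 1.
Augmenting path X3→Y1 (+1); matched 2.
No augmenting path remains; maximum matching = 2.
König certificate: {X3, Y2} is a vertex cover of size 2 (every listed pair touches it), so no matching can be larger.

2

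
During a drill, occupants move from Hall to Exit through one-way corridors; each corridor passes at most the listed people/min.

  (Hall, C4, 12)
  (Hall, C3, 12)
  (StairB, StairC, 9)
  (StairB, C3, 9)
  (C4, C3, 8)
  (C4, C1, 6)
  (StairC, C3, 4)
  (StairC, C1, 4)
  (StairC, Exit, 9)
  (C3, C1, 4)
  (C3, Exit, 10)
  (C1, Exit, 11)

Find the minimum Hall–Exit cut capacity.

20

Augment Hall→C3→Exit: bottleneck 10, flow now 10.
Augment Hall→C4→C1→Exit: bottleneck 6, flow now 16.
Augment Hall→C3→C1→Exit: bottleneck 2, flow now 18.
Augment Hall→C4→C3→C1→Exit: bottleneck 2, flow now 20.
No augmenting path remains; maximum flow = 20.
By max-flow min-cut, the minimum cut capacity equals the max flow.
In the residual graph, reachable from Hall: {Hall, C4, C3}.
Min-cut edges: C4→C1 (6), C3→C1 (4), C3→Exit (10); capacity 6 + 4 + 10 = 20.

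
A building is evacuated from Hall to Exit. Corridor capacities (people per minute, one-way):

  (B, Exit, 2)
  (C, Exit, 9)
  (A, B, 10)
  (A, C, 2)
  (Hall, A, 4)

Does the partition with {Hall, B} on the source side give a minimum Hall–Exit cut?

No — its capacity is 6, but the minimum cut has capacity 4.

Given cut capacity: 4 + 2 = 6.
Augment Hall→A→B→Exit: bottleneck 2, flow now 2.
Augment Hall→A→C→Exit: bottleneck 2, flow now 4.
No augmenting path remains; maximum flow = 4.
In the residual graph, reachable from Hall: {Hall}.
Min-cut edges: Hall→A (4); capacity 4 = 4.
Cut capacity 6 exceeds the max flow 4, so it is not minimum.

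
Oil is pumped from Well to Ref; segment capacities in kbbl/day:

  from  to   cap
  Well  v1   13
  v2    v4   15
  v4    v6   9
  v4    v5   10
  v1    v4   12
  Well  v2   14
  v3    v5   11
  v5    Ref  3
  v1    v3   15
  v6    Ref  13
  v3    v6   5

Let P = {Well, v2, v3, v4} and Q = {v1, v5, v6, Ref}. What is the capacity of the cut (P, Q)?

Edges leaving {Well, v2, v3, v4}: Well→v1 (13), v3→v5 (11), v3→v6 (5), v4→v5 (10), v4→v6 (9).
Cut capacity = 13 + 11 + 5 + 10 + 9 = 48.

48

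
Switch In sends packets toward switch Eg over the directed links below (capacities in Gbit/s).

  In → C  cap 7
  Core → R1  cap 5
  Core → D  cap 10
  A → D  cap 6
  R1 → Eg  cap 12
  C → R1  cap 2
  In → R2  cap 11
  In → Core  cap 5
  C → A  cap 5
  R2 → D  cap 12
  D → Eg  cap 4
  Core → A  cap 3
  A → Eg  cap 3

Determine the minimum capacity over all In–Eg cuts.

Augment In→C→A→Eg: bottleneck 3, flow now 3.
Augment In→C→R1→Eg: bottleneck 2, flow now 5.
Augment In→Core→D→Eg: bottleneck 4, flow now 9.
Augment In→Core→R1→Eg: bottleneck 1, flow now 10.
Augment In→R2→D→Core→R1→Eg: bottleneck 4, flow now 14. (uses reverse residual edge)
No augmenting path remains; maximum flow = 14.
By max-flow min-cut, the minimum cut capacity equals the max flow.
In the residual graph, reachable from In: {In, C, R2, D, A}.
Min-cut edges: In→Core (5), C→R1 (2), D→Eg (4), A→Eg (3); capacity 5 + 2 + 4 + 3 = 14.

14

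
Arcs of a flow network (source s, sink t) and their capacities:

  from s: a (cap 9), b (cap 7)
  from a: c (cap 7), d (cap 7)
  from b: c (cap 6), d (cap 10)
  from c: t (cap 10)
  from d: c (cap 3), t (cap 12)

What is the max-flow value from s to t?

Augment s→a→c→t: bottleneck 7, flow now 7.
Augment s→a→d→t: bottleneck 2, flow now 9.
Augment s→b→c→t: bottleneck 3, flow now 12.
Augment s→b→d→t: bottleneck 4, flow now 16.
No augmenting path remains; maximum flow = 16.
In the residual graph, reachable from s: {s}.
Min-cut edges: s→a (9), s→b (7); capacity 9 + 7 = 16.
This cut is saturated, so no flow can exceed 16.

16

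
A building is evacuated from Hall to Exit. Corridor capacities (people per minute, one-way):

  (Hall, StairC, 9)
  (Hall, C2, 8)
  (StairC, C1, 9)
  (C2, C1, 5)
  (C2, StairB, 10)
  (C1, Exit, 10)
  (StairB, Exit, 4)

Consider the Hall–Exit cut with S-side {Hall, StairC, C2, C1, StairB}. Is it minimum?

Yes — it is a minimum cut (capacity 14).

Given cut capacity: 10 + 4 = 14.
Augment Hall→StairC→C1→Exit: bottleneck 9, flow now 9.
Augment Hall→C2→C1→Exit: bottleneck 1, flow now 10.
Augment Hall→C2→StairB→Exit: bottleneck 4, flow now 14.
No augmenting path remains; maximum flow = 14.
Cut capacity 14 equals the max flow, so it is a minimum cut.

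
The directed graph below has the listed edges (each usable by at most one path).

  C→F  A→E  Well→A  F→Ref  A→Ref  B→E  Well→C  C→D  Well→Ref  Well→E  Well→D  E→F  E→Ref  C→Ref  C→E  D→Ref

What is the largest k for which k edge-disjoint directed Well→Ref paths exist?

5

Assign every edge capacity 1; by Menger, the answer equals the max flow.
Path Well→Ref (+1); total 1.
Path Well→A→Ref (+1); total 2.
Path Well→C→Ref (+1); total 3.
Path Well→D→Ref (+1); total 4.
Path Well→E→Ref (+1); total 5.
No residual Well→Ref path; max flow = 5.
Certifying cut of size 5: {Well→A, Well→C, Well→D, Well→E, Well→Ref}.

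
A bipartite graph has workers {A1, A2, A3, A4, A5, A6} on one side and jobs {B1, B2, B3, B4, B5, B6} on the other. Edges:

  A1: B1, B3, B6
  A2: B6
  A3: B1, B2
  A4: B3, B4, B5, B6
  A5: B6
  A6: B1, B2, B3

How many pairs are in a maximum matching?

Unit-capacity flow: source→left, listed edges, right→sink; max matching = max flow.
Augmenting path A1→B1 (+1); matched 1.
Augmenting path A2→B6 (+1); matched 2.
Augmenting path A3→B2 (+1); matched 3.
Augmenting path A4→B3 (+1); matched 4.
Augmenting path A6→B3→A4→B4 (+1); matched 5.
No augmenting path remains; maximum matching = 5.
König certificate: {A1, A3, A4, A6, B6} is a vertex cover of size 5 (every listed pair touches it), so no matching can be larger.

5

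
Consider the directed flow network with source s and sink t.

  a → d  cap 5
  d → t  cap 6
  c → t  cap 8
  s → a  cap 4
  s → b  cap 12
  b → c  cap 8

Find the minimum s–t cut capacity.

12

Augment s→a→d→t: bottleneck 4, flow now 4.
Augment s→b→c→t: bottleneck 8, flow now 12.
No augmenting path remains; maximum flow = 12.
By max-flow min-cut, the minimum cut capacity equals the max flow.
In the residual graph, reachable from s: {s, b}.
Min-cut edges: s→a (4), b→c (8); capacity 4 + 8 = 12.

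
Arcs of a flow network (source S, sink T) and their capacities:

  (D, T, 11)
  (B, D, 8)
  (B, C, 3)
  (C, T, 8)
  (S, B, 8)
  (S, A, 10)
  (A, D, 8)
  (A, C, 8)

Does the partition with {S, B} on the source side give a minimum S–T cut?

Given cut capacity: 10 + 3 + 8 = 21.
Augment S→A→C→T: bottleneck 8, flow now 8.
Augment S→A→D→T: bottleneck 2, flow now 10.
Augment S→B→D→T: bottleneck 8, flow now 18.
No augmenting path remains; maximum flow = 18.
In the residual graph, reachable from S: {S}.
Min-cut edges: S→A (10), S→B (8); capacity 10 + 8 = 18.
Cut capacity 21 exceeds the max flow 18, so it is not minimum.

No — its capacity is 21, but the minimum cut has capacity 18.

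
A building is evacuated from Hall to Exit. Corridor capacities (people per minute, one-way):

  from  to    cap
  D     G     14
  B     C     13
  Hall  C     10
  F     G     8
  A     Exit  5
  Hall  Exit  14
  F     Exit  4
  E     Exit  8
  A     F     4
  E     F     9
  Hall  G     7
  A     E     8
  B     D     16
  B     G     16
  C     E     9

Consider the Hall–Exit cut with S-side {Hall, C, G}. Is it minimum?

Given cut capacity: 14 + 9 = 23.
Augment Hall→Exit: bottleneck 14, flow now 14.
Augment Hall→C→E→Exit: bottleneck 8, flow now 22.
Augment Hall→C→E→F→Exit: bottleneck 1, flow now 23.
No augmenting path remains; maximum flow = 23.
Cut capacity 23 equals the max flow, so it is a minimum cut.

Yes — it is a minimum cut (capacity 23).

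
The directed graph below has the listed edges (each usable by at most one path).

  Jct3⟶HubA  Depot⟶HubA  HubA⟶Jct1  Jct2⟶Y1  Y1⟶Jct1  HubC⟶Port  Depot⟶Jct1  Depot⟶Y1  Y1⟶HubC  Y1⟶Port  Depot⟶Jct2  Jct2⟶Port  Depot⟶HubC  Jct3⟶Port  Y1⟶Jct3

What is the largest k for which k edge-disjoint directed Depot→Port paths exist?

3

Assign every edge capacity 1; by Menger, the answer equals the max flow.
Path Depot→Jct2→Port (+1); total 1.
Path Depot→HubC→Port (+1); total 2.
Path Depot→Y1→Port (+1); total 3.
No residual Depot→Port path; max flow = 3.
Certifying cut of size 3: {Depot→HubC, Depot→Jct2, Depot→Y1}.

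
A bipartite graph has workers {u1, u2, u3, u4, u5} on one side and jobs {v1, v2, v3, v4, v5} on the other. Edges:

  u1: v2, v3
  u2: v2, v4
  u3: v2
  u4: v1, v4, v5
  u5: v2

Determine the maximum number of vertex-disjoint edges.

Unit-capacity flow: source→left, listed edges, right→sink; max matching = max flow.
Augmenting path u1→v2 (+1); matched 1.
Augmenting path u2→v4 (+1); matched 2.
Augmenting path u4→v1 (+1); matched 3.
Augmenting path u3→v2→u1→v3 (+1); matched 4.
No augmenting path remains; maximum matching = 4.
König certificate: {u1, u2, u4, v2} is a vertex cover of size 4 (every listed pair touches it), so no matching can be larger.

4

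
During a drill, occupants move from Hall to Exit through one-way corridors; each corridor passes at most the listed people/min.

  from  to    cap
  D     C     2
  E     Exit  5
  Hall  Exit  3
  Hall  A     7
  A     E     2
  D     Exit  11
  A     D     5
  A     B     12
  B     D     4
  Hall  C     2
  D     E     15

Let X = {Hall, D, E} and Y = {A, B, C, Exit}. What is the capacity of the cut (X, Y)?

30

Edges leaving {Hall, D, E}: Hall→A (7), Hall→C (2), Hall→Exit (3), D→C (2), D→Exit (11), E→Exit (5).
Cut capacity = 7 + 2 + 3 + 2 + 11 + 5 = 30.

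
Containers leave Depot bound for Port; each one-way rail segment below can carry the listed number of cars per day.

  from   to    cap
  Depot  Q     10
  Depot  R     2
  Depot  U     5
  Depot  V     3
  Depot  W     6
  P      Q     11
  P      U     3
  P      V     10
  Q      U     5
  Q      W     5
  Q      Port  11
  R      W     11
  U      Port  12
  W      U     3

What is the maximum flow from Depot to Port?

Augment Depot→Q→Port: bottleneck 10, flow now 10.
Augment Depot→U→Port: bottleneck 5, flow now 15.
Augment Depot→W→U→Port: bottleneck 3, flow now 18.
No augmenting path remains; maximum flow = 18.
In the residual graph, reachable from Depot: {Depot, R, V, W}.
Min-cut edges: Depot→Q (10), Depot→U (5), W→U (3); capacity 10 + 5 + 3 = 18.
This cut is saturated, so no flow can exceed 18.

18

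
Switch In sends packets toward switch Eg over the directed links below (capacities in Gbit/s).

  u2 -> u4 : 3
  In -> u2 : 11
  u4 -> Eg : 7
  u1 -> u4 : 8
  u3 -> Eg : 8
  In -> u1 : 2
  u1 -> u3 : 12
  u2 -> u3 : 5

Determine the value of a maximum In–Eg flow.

10

Augment In→u1→u3→Eg: bottleneck 2, flow now 2.
Augment In→u2→u3→Eg: bottleneck 5, flow now 7.
Augment In→u2→u4→Eg: bottleneck 3, flow now 10.
No augmenting path remains; maximum flow = 10.
In the residual graph, reachable from In: {In, u2}.
Min-cut edges: In→u1 (2), u2→u3 (5), u2→u4 (3); capacity 2 + 5 + 3 = 10.
This cut is saturated, so no flow can exceed 10.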